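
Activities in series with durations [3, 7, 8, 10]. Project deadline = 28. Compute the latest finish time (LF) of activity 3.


LF(activity 3) = deadline - sum of successor durations
Successors: activities 4 through 4 with durations [10]
Sum of successor durations = 10
LF = 28 - 10 = 18

18


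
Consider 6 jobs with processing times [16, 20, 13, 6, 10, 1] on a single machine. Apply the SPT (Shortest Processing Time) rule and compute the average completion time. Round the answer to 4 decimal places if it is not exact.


Sort jobs by processing time (SPT order): [1, 6, 10, 13, 16, 20]
Compute completion times sequentially:
  Job 1: processing = 1, completes at 1
  Job 2: processing = 6, completes at 7
  Job 3: processing = 10, completes at 17
  Job 4: processing = 13, completes at 30
  Job 5: processing = 16, completes at 46
  Job 6: processing = 20, completes at 66
Sum of completion times = 167
Average completion time = 167/6 = 27.8333

27.8333


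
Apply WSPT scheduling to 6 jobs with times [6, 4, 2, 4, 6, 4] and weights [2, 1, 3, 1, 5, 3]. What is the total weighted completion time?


Compute p/w ratios and sort ascending (WSPT): [(2, 3), (6, 5), (4, 3), (6, 2), (4, 1), (4, 1)]
Compute weighted completion times:
  Job (p=2,w=3): C=2, w*C=3*2=6
  Job (p=6,w=5): C=8, w*C=5*8=40
  Job (p=4,w=3): C=12, w*C=3*12=36
  Job (p=6,w=2): C=18, w*C=2*18=36
  Job (p=4,w=1): C=22, w*C=1*22=22
  Job (p=4,w=1): C=26, w*C=1*26=26
Total weighted completion time = 166

166


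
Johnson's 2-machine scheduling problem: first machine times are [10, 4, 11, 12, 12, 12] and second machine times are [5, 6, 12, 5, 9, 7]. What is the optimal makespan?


Apply Johnson's rule:
  Group 1 (a <= b): [(2, 4, 6), (3, 11, 12)]
  Group 2 (a > b): [(5, 12, 9), (6, 12, 7), (1, 10, 5), (4, 12, 5)]
Optimal job order: [2, 3, 5, 6, 1, 4]
Schedule:
  Job 2: M1 done at 4, M2 done at 10
  Job 3: M1 done at 15, M2 done at 27
  Job 5: M1 done at 27, M2 done at 36
  Job 6: M1 done at 39, M2 done at 46
  Job 1: M1 done at 49, M2 done at 54
  Job 4: M1 done at 61, M2 done at 66
Makespan = 66

66


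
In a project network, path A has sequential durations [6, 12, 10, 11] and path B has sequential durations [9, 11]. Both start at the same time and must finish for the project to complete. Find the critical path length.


Path A total = 6 + 12 + 10 + 11 = 39
Path B total = 9 + 11 = 20
Critical path = longest path = max(39, 20) = 39

39


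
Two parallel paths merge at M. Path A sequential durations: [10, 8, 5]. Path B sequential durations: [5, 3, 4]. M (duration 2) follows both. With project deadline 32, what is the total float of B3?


Forward pass: ES(B3) = sum of predecessors on chain B = 8
EF = ES + duration = 8 + 4 = 12
Backward pass: LF(M) = deadline = 32; LS(M) = 32 - 2 = 30
LF(B3) = LS(M) - sum(successors on chain B) = 30 - 0 = 30
LS = LF - duration = 30 - 4 = 26
Total float = LS - ES = 26 - 8 = 18

18


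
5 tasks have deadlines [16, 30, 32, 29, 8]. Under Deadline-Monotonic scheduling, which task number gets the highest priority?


Sort tasks by relative deadline (ascending):
  Task 5: deadline = 8
  Task 1: deadline = 16
  Task 4: deadline = 29
  Task 2: deadline = 30
  Task 3: deadline = 32
Priority order (highest first): [5, 1, 4, 2, 3]
Highest priority task = 5

5


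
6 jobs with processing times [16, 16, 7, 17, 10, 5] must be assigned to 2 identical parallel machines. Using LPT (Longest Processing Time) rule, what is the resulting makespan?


Sort jobs in decreasing order (LPT): [17, 16, 16, 10, 7, 5]
Assign each job to the least loaded machine:
  Machine 1: jobs [17, 10, 7], load = 34
  Machine 2: jobs [16, 16, 5], load = 37
Makespan = max load = 37

37


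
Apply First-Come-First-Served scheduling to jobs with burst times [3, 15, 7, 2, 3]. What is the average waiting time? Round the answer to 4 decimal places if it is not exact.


FCFS order (as given): [3, 15, 7, 2, 3]
Waiting times:
  Job 1: wait = 0
  Job 2: wait = 3
  Job 3: wait = 18
  Job 4: wait = 25
  Job 5: wait = 27
Sum of waiting times = 73
Average waiting time = 73/5 = 14.6

14.6


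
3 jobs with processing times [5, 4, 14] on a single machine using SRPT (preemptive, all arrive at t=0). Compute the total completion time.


Since all jobs arrive at t=0, SRPT equals SPT ordering.
SPT order: [4, 5, 14]
Completion times:
  Job 1: p=4, C=4
  Job 2: p=5, C=9
  Job 3: p=14, C=23
Total completion time = 4 + 9 + 23 = 36

36


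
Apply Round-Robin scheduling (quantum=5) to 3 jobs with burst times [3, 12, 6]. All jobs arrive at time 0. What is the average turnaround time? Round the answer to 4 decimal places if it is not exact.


Time quantum = 5
Execution trace:
  J1 runs 3 units, time = 3
  J2 runs 5 units, time = 8
  J3 runs 5 units, time = 13
  J2 runs 5 units, time = 18
  J3 runs 1 units, time = 19
  J2 runs 2 units, time = 21
Finish times: [3, 21, 19]
Average turnaround = 43/3 = 14.3333

14.3333


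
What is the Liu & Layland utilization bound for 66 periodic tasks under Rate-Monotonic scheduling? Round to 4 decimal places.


Compute 2^(1/66) = 1.0105575720
Subtract 1: 1.0105575720 - 1 = 0.0105575720
Multiply by n: 66 * 0.0105575720 = 0.6967997520
Round to 4 dp: 0.6968

0.6968


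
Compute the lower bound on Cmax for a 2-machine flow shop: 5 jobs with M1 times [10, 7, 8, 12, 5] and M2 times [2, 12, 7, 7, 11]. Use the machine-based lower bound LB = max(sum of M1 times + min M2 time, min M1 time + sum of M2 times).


LB1 = sum(M1 times) + min(M2 times) = 42 + 2 = 44
LB2 = min(M1 times) + sum(M2 times) = 5 + 39 = 44
Lower bound = max(LB1, LB2) = max(44, 44) = 44

44


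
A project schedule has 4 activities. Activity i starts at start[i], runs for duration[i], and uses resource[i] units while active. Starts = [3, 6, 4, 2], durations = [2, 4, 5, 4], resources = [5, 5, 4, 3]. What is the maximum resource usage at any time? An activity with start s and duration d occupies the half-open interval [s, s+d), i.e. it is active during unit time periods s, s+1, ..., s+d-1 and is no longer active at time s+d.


Each activity i is active on [start_i, start_i + duration_i).
Compute total resource usage per time slot:
  t=0: active resources = [], total = 0
  t=1: active resources = [], total = 0
  t=2: active resources = [3], total = 3
  t=3: active resources = [5, 3], total = 8
  t=4: active resources = [5, 4, 3], total = 12
  t=5: active resources = [4, 3], total = 7
  t=6: active resources = [5, 4], total = 9
  t=7: active resources = [5, 4], total = 9
  t=8: active resources = [5, 4], total = 9
  t=9: active resources = [5], total = 5
Peak resource demand = 12

12


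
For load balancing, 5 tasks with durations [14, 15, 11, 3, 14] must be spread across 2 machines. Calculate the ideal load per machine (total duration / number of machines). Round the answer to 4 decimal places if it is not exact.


Total processing time = 14 + 15 + 11 + 3 + 14 = 57
Number of machines = 2
Ideal balanced load = 57 / 2 = 28.5

28.5


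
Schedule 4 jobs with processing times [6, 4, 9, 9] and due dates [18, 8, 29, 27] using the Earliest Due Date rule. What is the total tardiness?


Sort by due date (EDD order): [(4, 8), (6, 18), (9, 27), (9, 29)]
Compute completion times and tardiness:
  Job 1: p=4, d=8, C=4, tardiness=max(0,4-8)=0
  Job 2: p=6, d=18, C=10, tardiness=max(0,10-18)=0
  Job 3: p=9, d=27, C=19, tardiness=max(0,19-27)=0
  Job 4: p=9, d=29, C=28, tardiness=max(0,28-29)=0
Total tardiness = 0

0


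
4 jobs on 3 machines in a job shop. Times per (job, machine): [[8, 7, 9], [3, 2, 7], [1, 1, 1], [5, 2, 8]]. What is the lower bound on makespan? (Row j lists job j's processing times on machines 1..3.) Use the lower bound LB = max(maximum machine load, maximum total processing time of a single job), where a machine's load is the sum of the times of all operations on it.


Machine loads:
  Machine 1: 8 + 3 + 1 + 5 = 17
  Machine 2: 7 + 2 + 1 + 2 = 12
  Machine 3: 9 + 7 + 1 + 8 = 25
Max machine load = 25
Job totals:
  Job 1: 24
  Job 2: 12
  Job 3: 3
  Job 4: 15
Max job total = 24
Lower bound = max(25, 24) = 25

25


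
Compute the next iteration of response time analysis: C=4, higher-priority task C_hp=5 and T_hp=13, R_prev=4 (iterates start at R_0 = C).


R_next = C + ceil(R_prev / T_hp) * C_hp
ceil(4 / 13) = ceil(0.3077) = 1
Interference = 1 * 5 = 5
R_next = 4 + 5 = 9

9


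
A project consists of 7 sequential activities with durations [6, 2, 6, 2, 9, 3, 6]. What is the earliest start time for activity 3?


Activity 3 starts after activities 1 through 2 complete.
Predecessor durations: [6, 2]
ES = 6 + 2 = 8

8


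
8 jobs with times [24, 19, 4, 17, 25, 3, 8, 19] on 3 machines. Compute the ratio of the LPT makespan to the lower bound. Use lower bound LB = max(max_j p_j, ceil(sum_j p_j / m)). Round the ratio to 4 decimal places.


LPT order: [25, 24, 19, 19, 17, 8, 4, 3]
Machine loads after assignment: [40, 41, 38]
LPT makespan = 41
Lower bound = max(max_job, ceil(total/3)) = max(25, 40) = 40
Ratio = 41 / 40 = 1.025

1.025


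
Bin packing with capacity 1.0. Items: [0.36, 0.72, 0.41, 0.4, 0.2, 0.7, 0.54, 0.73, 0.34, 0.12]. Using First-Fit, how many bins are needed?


Place items sequentially using First-Fit:
  Item 0.36 -> new Bin 1
  Item 0.72 -> new Bin 2
  Item 0.41 -> Bin 1 (now 0.77)
  Item 0.4 -> new Bin 3
  Item 0.2 -> Bin 1 (now 0.97)
  Item 0.7 -> new Bin 4
  Item 0.54 -> Bin 3 (now 0.94)
  Item 0.73 -> new Bin 5
  Item 0.34 -> new Bin 6
  Item 0.12 -> Bin 2 (now 0.84)
Total bins used = 6

6


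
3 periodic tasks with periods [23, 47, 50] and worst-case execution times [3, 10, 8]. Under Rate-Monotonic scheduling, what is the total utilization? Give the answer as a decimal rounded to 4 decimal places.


Compute individual utilizations (exact fractions):
  Task 1: C/T = 3/23 (approx. 0.1304)
  Task 2: C/T = 10/47 (approx. 0.2128)
  Task 3: C/T = 8/50 = 4/25 (approx. 0.16)
Total utilization U = 3/23 + 10/47 + 4/25 = 13599/27025
Rounded to 4 decimal places: U = 0.5032
RM (Liu & Layland) bound for 3 tasks = 0.779763; compare with U = 13599/27025 (approx. 0.503201)
U <= bound, so schedulable by RM sufficient condition.

0.5032


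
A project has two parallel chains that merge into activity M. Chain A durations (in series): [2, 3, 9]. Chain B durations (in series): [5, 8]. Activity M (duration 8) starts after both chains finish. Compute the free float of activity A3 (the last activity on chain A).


ES(A3) = sum of predecessors on chain A = 5
EF(A3) = ES + duration = 5 + 9 = 14
Successor of A3 is M. ES(M) = max(sum(A), sum(B)) = max(14, 13) = 14
Free float = ES(successor) - EF(current) = 14 - 14 = 0

0


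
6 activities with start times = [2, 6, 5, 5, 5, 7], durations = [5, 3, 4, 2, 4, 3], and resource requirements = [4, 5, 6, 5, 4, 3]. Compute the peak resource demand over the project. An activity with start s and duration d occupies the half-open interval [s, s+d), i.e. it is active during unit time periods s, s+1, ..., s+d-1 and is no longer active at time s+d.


Each activity i is active on [start_i, start_i + duration_i).
Compute total resource usage per time slot:
  t=0: active resources = [], total = 0
  t=1: active resources = [], total = 0
  t=2: active resources = [4], total = 4
  t=3: active resources = [4], total = 4
  t=4: active resources = [4], total = 4
  t=5: active resources = [4, 6, 5, 4], total = 19
  t=6: active resources = [4, 5, 6, 5, 4], total = 24
  t=7: active resources = [5, 6, 4, 3], total = 18
  t=8: active resources = [5, 6, 4, 3], total = 18
  t=9: active resources = [3], total = 3
Peak resource demand = 24

24


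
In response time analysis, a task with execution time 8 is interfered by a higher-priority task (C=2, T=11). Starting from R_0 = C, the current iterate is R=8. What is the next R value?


R_next = C + ceil(R_prev / T_hp) * C_hp
ceil(8 / 11) = ceil(0.7273) = 1
Interference = 1 * 2 = 2
R_next = 8 + 2 = 10

10


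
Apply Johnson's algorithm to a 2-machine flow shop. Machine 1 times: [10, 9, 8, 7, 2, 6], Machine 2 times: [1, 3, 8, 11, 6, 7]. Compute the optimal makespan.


Apply Johnson's rule:
  Group 1 (a <= b): [(5, 2, 6), (6, 6, 7), (4, 7, 11), (3, 8, 8)]
  Group 2 (a > b): [(2, 9, 3), (1, 10, 1)]
Optimal job order: [5, 6, 4, 3, 2, 1]
Schedule:
  Job 5: M1 done at 2, M2 done at 8
  Job 6: M1 done at 8, M2 done at 15
  Job 4: M1 done at 15, M2 done at 26
  Job 3: M1 done at 23, M2 done at 34
  Job 2: M1 done at 32, M2 done at 37
  Job 1: M1 done at 42, M2 done at 43
Makespan = 43

43


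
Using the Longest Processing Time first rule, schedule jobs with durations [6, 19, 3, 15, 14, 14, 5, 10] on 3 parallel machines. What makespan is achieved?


Sort jobs in decreasing order (LPT): [19, 15, 14, 14, 10, 6, 5, 3]
Assign each job to the least loaded machine:
  Machine 1: jobs [19, 6, 5], load = 30
  Machine 2: jobs [15, 10, 3], load = 28
  Machine 3: jobs [14, 14], load = 28
Makespan = max load = 30

30


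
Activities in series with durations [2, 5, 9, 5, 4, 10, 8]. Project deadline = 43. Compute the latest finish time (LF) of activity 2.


LF(activity 2) = deadline - sum of successor durations
Successors: activities 3 through 7 with durations [9, 5, 4, 10, 8]
Sum of successor durations = 36
LF = 43 - 36 = 7

7


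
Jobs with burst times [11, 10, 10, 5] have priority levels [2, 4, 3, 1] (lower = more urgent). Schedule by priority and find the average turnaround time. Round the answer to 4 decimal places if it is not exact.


Sort by priority (ascending = highest first):
Order: [(1, 5), (2, 11), (3, 10), (4, 10)]
Completion times:
  Priority 1, burst=5, C=5
  Priority 2, burst=11, C=16
  Priority 3, burst=10, C=26
  Priority 4, burst=10, C=36
Average turnaround = 83/4 = 20.75

20.75


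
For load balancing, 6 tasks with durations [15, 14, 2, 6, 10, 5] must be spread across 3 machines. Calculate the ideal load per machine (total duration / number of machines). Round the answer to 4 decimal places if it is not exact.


Total processing time = 15 + 14 + 2 + 6 + 10 + 5 = 52
Number of machines = 3
Ideal balanced load = 52 / 3 = 17.3333

17.3333


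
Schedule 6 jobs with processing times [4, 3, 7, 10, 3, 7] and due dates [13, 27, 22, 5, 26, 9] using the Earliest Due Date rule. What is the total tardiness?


Sort by due date (EDD order): [(10, 5), (7, 9), (4, 13), (7, 22), (3, 26), (3, 27)]
Compute completion times and tardiness:
  Job 1: p=10, d=5, C=10, tardiness=max(0,10-5)=5
  Job 2: p=7, d=9, C=17, tardiness=max(0,17-9)=8
  Job 3: p=4, d=13, C=21, tardiness=max(0,21-13)=8
  Job 4: p=7, d=22, C=28, tardiness=max(0,28-22)=6
  Job 5: p=3, d=26, C=31, tardiness=max(0,31-26)=5
  Job 6: p=3, d=27, C=34, tardiness=max(0,34-27)=7
Total tardiness = 39

39


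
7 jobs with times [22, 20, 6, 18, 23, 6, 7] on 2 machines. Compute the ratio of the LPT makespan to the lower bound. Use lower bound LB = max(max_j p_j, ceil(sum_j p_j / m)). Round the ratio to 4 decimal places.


LPT order: [23, 22, 20, 18, 7, 6, 6]
Machine loads after assignment: [54, 48]
LPT makespan = 54
Lower bound = max(max_job, ceil(total/2)) = max(23, 51) = 51
Ratio = 54 / 51 = 1.0588

1.0588


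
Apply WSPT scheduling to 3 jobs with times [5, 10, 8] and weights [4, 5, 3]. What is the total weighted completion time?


Compute p/w ratios and sort ascending (WSPT): [(5, 4), (10, 5), (8, 3)]
Compute weighted completion times:
  Job (p=5,w=4): C=5, w*C=4*5=20
  Job (p=10,w=5): C=15, w*C=5*15=75
  Job (p=8,w=3): C=23, w*C=3*23=69
Total weighted completion time = 164

164


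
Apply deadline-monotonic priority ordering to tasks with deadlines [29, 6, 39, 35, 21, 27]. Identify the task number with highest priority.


Sort tasks by relative deadline (ascending):
  Task 2: deadline = 6
  Task 5: deadline = 21
  Task 6: deadline = 27
  Task 1: deadline = 29
  Task 4: deadline = 35
  Task 3: deadline = 39
Priority order (highest first): [2, 5, 6, 1, 4, 3]
Highest priority task = 2

2


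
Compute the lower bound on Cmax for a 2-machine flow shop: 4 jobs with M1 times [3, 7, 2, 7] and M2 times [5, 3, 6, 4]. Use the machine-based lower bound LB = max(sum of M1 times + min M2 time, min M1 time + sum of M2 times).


LB1 = sum(M1 times) + min(M2 times) = 19 + 3 = 22
LB2 = min(M1 times) + sum(M2 times) = 2 + 18 = 20
Lower bound = max(LB1, LB2) = max(22, 20) = 22

22


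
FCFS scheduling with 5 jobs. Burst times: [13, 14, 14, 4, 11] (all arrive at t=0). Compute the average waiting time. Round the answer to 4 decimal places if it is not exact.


FCFS order (as given): [13, 14, 14, 4, 11]
Waiting times:
  Job 1: wait = 0
  Job 2: wait = 13
  Job 3: wait = 27
  Job 4: wait = 41
  Job 5: wait = 45
Sum of waiting times = 126
Average waiting time = 126/5 = 25.2

25.2


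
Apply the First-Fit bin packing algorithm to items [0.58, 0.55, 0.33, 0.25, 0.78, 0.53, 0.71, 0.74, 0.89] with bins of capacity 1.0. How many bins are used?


Place items sequentially using First-Fit:
  Item 0.58 -> new Bin 1
  Item 0.55 -> new Bin 2
  Item 0.33 -> Bin 1 (now 0.91)
  Item 0.25 -> Bin 2 (now 0.8)
  Item 0.78 -> new Bin 3
  Item 0.53 -> new Bin 4
  Item 0.71 -> new Bin 5
  Item 0.74 -> new Bin 6
  Item 0.89 -> new Bin 7
Total bins used = 7

7


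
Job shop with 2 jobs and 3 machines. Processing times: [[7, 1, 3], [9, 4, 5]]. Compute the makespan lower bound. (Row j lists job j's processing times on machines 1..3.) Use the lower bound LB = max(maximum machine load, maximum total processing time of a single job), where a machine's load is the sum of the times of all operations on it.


Machine loads:
  Machine 1: 7 + 9 = 16
  Machine 2: 1 + 4 = 5
  Machine 3: 3 + 5 = 8
Max machine load = 16
Job totals:
  Job 1: 11
  Job 2: 18
Max job total = 18
Lower bound = max(16, 18) = 18

18


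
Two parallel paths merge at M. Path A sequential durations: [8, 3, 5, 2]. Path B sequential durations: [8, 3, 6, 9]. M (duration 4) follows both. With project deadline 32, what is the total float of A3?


Forward pass: ES(A3) = sum of predecessors on chain A = 11
EF = ES + duration = 11 + 5 = 16
Backward pass: LF(M) = deadline = 32; LS(M) = 32 - 4 = 28
LF(A3) = LS(M) - sum(successors on chain A) = 28 - 2 = 26
LS = LF - duration = 26 - 5 = 21
Total float = LS - ES = 21 - 11 = 10

10


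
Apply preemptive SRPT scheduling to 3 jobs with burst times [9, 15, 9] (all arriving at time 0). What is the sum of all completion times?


Since all jobs arrive at t=0, SRPT equals SPT ordering.
SPT order: [9, 9, 15]
Completion times:
  Job 1: p=9, C=9
  Job 2: p=9, C=18
  Job 3: p=15, C=33
Total completion time = 9 + 18 + 33 = 60

60


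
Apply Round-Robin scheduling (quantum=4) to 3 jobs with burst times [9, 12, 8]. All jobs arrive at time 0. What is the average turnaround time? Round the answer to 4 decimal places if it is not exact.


Time quantum = 4
Execution trace:
  J1 runs 4 units, time = 4
  J2 runs 4 units, time = 8
  J3 runs 4 units, time = 12
  J1 runs 4 units, time = 16
  J2 runs 4 units, time = 20
  J3 runs 4 units, time = 24
  J1 runs 1 units, time = 25
  J2 runs 4 units, time = 29
Finish times: [25, 29, 24]
Average turnaround = 78/3 = 26.0

26.0


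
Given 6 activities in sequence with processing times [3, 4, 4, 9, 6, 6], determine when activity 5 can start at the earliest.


Activity 5 starts after activities 1 through 4 complete.
Predecessor durations: [3, 4, 4, 9]
ES = 3 + 4 + 4 + 9 = 20

20


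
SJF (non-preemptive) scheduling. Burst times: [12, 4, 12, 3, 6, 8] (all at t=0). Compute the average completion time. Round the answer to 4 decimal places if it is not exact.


SJF order (ascending): [3, 4, 6, 8, 12, 12]
Completion times:
  Job 1: burst=3, C=3
  Job 2: burst=4, C=7
  Job 3: burst=6, C=13
  Job 4: burst=8, C=21
  Job 5: burst=12, C=33
  Job 6: burst=12, C=45
Average completion = 122/6 = 20.3333

20.3333


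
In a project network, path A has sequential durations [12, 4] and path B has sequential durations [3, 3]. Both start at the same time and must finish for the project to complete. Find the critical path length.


Path A total = 12 + 4 = 16
Path B total = 3 + 3 = 6
Critical path = longest path = max(16, 6) = 16

16


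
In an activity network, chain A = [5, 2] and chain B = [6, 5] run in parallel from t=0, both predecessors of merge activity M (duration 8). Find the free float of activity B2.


ES(B2) = sum of predecessors on chain B = 6
EF(B2) = ES + duration = 6 + 5 = 11
Successor of B2 is M. ES(M) = max(sum(A), sum(B)) = max(7, 11) = 11
Free float = ES(successor) - EF(current) = 11 - 11 = 0

0


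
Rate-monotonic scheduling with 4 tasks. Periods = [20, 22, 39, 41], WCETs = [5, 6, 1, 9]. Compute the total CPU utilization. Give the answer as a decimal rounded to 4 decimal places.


Compute individual utilizations (exact fractions):
  Task 1: C/T = 5/20 = 1/4 (approx. 0.25)
  Task 2: C/T = 6/22 = 3/11 (approx. 0.2727)
  Task 3: C/T = 1/39 (approx. 0.0256)
  Task 4: C/T = 9/41 (approx. 0.2195)
Total utilization U = 1/4 + 3/11 + 1/39 + 9/41 = 54025/70356
Rounded to 4 decimal places: U = 0.7679
RM (Liu & Layland) bound for 4 tasks = 0.756828; compare with U = 54025/70356 (approx. 0.767880)
bound < U <= 1, so the RM sufficient condition is not met (inconclusive; an exact test such as response-time analysis is needed).

0.7679


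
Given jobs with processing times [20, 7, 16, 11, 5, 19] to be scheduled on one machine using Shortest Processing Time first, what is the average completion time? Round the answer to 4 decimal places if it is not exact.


Sort jobs by processing time (SPT order): [5, 7, 11, 16, 19, 20]
Compute completion times sequentially:
  Job 1: processing = 5, completes at 5
  Job 2: processing = 7, completes at 12
  Job 3: processing = 11, completes at 23
  Job 4: processing = 16, completes at 39
  Job 5: processing = 19, completes at 58
  Job 6: processing = 20, completes at 78
Sum of completion times = 215
Average completion time = 215/6 = 35.8333

35.8333


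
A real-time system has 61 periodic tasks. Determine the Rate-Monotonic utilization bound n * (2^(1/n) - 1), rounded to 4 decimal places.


Compute 2^(1/61) = 1.0114278734
Subtract 1: 1.0114278734 - 1 = 0.0114278734
Multiply by n: 61 * 0.0114278734 = 0.6971002774
Round to 4 dp: 0.6971

0.6971


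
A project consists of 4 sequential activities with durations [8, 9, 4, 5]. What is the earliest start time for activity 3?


Activity 3 starts after activities 1 through 2 complete.
Predecessor durations: [8, 9]
ES = 8 + 9 = 17

17


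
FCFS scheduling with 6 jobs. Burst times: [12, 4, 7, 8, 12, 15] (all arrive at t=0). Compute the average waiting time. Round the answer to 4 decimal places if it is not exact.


FCFS order (as given): [12, 4, 7, 8, 12, 15]
Waiting times:
  Job 1: wait = 0
  Job 2: wait = 12
  Job 3: wait = 16
  Job 4: wait = 23
  Job 5: wait = 31
  Job 6: wait = 43
Sum of waiting times = 125
Average waiting time = 125/6 = 20.8333

20.8333


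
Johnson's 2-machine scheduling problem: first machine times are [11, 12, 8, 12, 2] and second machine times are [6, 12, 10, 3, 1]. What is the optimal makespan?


Apply Johnson's rule:
  Group 1 (a <= b): [(3, 8, 10), (2, 12, 12)]
  Group 2 (a > b): [(1, 11, 6), (4, 12, 3), (5, 2, 1)]
Optimal job order: [3, 2, 1, 4, 5]
Schedule:
  Job 3: M1 done at 8, M2 done at 18
  Job 2: M1 done at 20, M2 done at 32
  Job 1: M1 done at 31, M2 done at 38
  Job 4: M1 done at 43, M2 done at 46
  Job 5: M1 done at 45, M2 done at 47
Makespan = 47

47


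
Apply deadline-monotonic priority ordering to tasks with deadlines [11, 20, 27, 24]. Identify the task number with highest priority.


Sort tasks by relative deadline (ascending):
  Task 1: deadline = 11
  Task 2: deadline = 20
  Task 4: deadline = 24
  Task 3: deadline = 27
Priority order (highest first): [1, 2, 4, 3]
Highest priority task = 1

1


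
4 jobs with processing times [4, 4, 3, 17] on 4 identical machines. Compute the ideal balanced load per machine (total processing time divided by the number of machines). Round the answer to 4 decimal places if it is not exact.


Total processing time = 4 + 4 + 3 + 17 = 28
Number of machines = 4
Ideal balanced load = 28 / 4 = 7.0

7.0


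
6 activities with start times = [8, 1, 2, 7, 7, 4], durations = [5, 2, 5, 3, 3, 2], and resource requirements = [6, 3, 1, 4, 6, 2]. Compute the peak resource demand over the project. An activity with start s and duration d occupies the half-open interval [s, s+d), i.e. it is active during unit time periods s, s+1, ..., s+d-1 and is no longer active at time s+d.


Each activity i is active on [start_i, start_i + duration_i).
Compute total resource usage per time slot:
  t=0: active resources = [], total = 0
  t=1: active resources = [3], total = 3
  t=2: active resources = [3, 1], total = 4
  t=3: active resources = [1], total = 1
  t=4: active resources = [1, 2], total = 3
  t=5: active resources = [1, 2], total = 3
  t=6: active resources = [1], total = 1
  t=7: active resources = [4, 6], total = 10
  t=8: active resources = [6, 4, 6], total = 16
  t=9: active resources = [6, 4, 6], total = 16
  t=10: active resources = [6], total = 6
  t=11: active resources = [6], total = 6
  t=12: active resources = [6], total = 6
Peak resource demand = 16

16


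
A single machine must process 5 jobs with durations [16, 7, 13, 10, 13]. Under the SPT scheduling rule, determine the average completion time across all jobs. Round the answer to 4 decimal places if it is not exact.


Sort jobs by processing time (SPT order): [7, 10, 13, 13, 16]
Compute completion times sequentially:
  Job 1: processing = 7, completes at 7
  Job 2: processing = 10, completes at 17
  Job 3: processing = 13, completes at 30
  Job 4: processing = 13, completes at 43
  Job 5: processing = 16, completes at 59
Sum of completion times = 156
Average completion time = 156/5 = 31.2

31.2


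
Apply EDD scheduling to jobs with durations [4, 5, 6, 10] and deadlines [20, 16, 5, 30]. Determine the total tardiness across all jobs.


Sort by due date (EDD order): [(6, 5), (5, 16), (4, 20), (10, 30)]
Compute completion times and tardiness:
  Job 1: p=6, d=5, C=6, tardiness=max(0,6-5)=1
  Job 2: p=5, d=16, C=11, tardiness=max(0,11-16)=0
  Job 3: p=4, d=20, C=15, tardiness=max(0,15-20)=0
  Job 4: p=10, d=30, C=25, tardiness=max(0,25-30)=0
Total tardiness = 1

1


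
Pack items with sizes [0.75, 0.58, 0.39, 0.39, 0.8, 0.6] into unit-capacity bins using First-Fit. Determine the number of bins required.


Place items sequentially using First-Fit:
  Item 0.75 -> new Bin 1
  Item 0.58 -> new Bin 2
  Item 0.39 -> Bin 2 (now 0.97)
  Item 0.39 -> new Bin 3
  Item 0.8 -> new Bin 4
  Item 0.6 -> Bin 3 (now 0.99)
Total bins used = 4

4


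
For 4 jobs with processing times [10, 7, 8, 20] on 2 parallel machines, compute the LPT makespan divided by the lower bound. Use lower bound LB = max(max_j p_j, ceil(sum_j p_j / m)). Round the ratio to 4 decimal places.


LPT order: [20, 10, 8, 7]
Machine loads after assignment: [20, 25]
LPT makespan = 25
Lower bound = max(max_job, ceil(total/2)) = max(20, 23) = 23
Ratio = 25 / 23 = 1.087

1.087


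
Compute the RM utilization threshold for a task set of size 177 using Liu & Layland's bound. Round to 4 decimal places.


Compute 2^(1/177) = 1.0039237636
Subtract 1: 1.0039237636 - 1 = 0.0039237636
Multiply by n: 177 * 0.0039237636 = 0.6945061572
Round to 4 dp: 0.6945

0.6945


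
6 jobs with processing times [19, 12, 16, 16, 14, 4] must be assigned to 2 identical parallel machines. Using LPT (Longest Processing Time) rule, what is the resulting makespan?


Sort jobs in decreasing order (LPT): [19, 16, 16, 14, 12, 4]
Assign each job to the least loaded machine:
  Machine 1: jobs [19, 14, 4], load = 37
  Machine 2: jobs [16, 16, 12], load = 44
Makespan = max load = 44

44


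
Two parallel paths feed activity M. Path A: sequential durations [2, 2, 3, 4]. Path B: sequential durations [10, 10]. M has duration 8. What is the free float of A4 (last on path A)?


ES(A4) = sum of predecessors on chain A = 7
EF(A4) = ES + duration = 7 + 4 = 11
Successor of A4 is M. ES(M) = max(sum(A), sum(B)) = max(11, 20) = 20
Free float = ES(successor) - EF(current) = 20 - 11 = 9

9


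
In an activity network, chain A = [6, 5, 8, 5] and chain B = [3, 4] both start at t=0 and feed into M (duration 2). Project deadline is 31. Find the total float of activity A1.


Forward pass: ES(A1) = sum of predecessors on chain A = 0
EF = ES + duration = 0 + 6 = 6
Backward pass: LF(M) = deadline = 31; LS(M) = 31 - 2 = 29
LF(A1) = LS(M) - sum(successors on chain A) = 29 - 18 = 11
LS = LF - duration = 11 - 6 = 5
Total float = LS - ES = 5 - 0 = 5

5


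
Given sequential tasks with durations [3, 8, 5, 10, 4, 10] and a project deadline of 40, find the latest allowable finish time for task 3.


LF(activity 3) = deadline - sum of successor durations
Successors: activities 4 through 6 with durations [10, 4, 10]
Sum of successor durations = 24
LF = 40 - 24 = 16

16


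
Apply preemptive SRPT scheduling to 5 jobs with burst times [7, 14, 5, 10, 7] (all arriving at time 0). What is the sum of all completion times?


Since all jobs arrive at t=0, SRPT equals SPT ordering.
SPT order: [5, 7, 7, 10, 14]
Completion times:
  Job 1: p=5, C=5
  Job 2: p=7, C=12
  Job 3: p=7, C=19
  Job 4: p=10, C=29
  Job 5: p=14, C=43
Total completion time = 5 + 12 + 19 + 29 + 43 = 108

108


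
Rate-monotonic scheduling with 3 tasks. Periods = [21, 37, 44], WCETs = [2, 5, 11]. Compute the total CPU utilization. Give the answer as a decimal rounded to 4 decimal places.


Compute individual utilizations (exact fractions):
  Task 1: C/T = 2/21 (approx. 0.0952)
  Task 2: C/T = 5/37 (approx. 0.1351)
  Task 3: C/T = 11/44 = 1/4 (approx. 0.25)
Total utilization U = 2/21 + 5/37 + 1/4 = 1493/3108
Rounded to 4 decimal places: U = 0.4804
RM (Liu & Layland) bound for 3 tasks = 0.779763; compare with U = 1493/3108 (approx. 0.480373)
U <= bound, so schedulable by RM sufficient condition.

0.4804


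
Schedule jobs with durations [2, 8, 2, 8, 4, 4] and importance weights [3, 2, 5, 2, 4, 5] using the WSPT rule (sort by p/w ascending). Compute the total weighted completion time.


Compute p/w ratios and sort ascending (WSPT): [(2, 5), (2, 3), (4, 5), (4, 4), (8, 2), (8, 2)]
Compute weighted completion times:
  Job (p=2,w=5): C=2, w*C=5*2=10
  Job (p=2,w=3): C=4, w*C=3*4=12
  Job (p=4,w=5): C=8, w*C=5*8=40
  Job (p=4,w=4): C=12, w*C=4*12=48
  Job (p=8,w=2): C=20, w*C=2*20=40
  Job (p=8,w=2): C=28, w*C=2*28=56
Total weighted completion time = 206

206


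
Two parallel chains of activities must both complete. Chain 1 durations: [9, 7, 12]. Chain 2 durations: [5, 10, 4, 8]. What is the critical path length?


Path A total = 9 + 7 + 12 = 28
Path B total = 5 + 10 + 4 + 8 = 27
Critical path = longest path = max(28, 27) = 28

28


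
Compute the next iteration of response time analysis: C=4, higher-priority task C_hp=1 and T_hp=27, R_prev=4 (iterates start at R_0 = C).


R_next = C + ceil(R_prev / T_hp) * C_hp
ceil(4 / 27) = ceil(0.1481) = 1
Interference = 1 * 1 = 1
R_next = 4 + 1 = 5

5


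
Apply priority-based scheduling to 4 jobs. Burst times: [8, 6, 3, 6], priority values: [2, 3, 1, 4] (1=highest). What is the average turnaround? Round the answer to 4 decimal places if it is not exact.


Sort by priority (ascending = highest first):
Order: [(1, 3), (2, 8), (3, 6), (4, 6)]
Completion times:
  Priority 1, burst=3, C=3
  Priority 2, burst=8, C=11
  Priority 3, burst=6, C=17
  Priority 4, burst=6, C=23
Average turnaround = 54/4 = 13.5

13.5


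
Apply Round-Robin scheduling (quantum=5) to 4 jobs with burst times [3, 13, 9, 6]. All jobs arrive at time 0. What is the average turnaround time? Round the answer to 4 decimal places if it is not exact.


Time quantum = 5
Execution trace:
  J1 runs 3 units, time = 3
  J2 runs 5 units, time = 8
  J3 runs 5 units, time = 13
  J4 runs 5 units, time = 18
  J2 runs 5 units, time = 23
  J3 runs 4 units, time = 27
  J4 runs 1 units, time = 28
  J2 runs 3 units, time = 31
Finish times: [3, 31, 27, 28]
Average turnaround = 89/4 = 22.25

22.25


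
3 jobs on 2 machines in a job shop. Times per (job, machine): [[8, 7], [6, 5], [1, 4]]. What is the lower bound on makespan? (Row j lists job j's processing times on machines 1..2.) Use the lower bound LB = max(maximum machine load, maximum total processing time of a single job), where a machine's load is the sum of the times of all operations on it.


Machine loads:
  Machine 1: 8 + 6 + 1 = 15
  Machine 2: 7 + 5 + 4 = 16
Max machine load = 16
Job totals:
  Job 1: 15
  Job 2: 11
  Job 3: 5
Max job total = 15
Lower bound = max(16, 15) = 16

16


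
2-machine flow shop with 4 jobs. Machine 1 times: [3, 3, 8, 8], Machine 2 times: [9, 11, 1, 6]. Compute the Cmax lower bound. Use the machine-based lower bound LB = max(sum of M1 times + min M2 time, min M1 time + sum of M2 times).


LB1 = sum(M1 times) + min(M2 times) = 22 + 1 = 23
LB2 = min(M1 times) + sum(M2 times) = 3 + 27 = 30
Lower bound = max(LB1, LB2) = max(23, 30) = 30

30


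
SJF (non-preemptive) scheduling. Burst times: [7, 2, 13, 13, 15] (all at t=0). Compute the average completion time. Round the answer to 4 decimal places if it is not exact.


SJF order (ascending): [2, 7, 13, 13, 15]
Completion times:
  Job 1: burst=2, C=2
  Job 2: burst=7, C=9
  Job 3: burst=13, C=22
  Job 4: burst=13, C=35
  Job 5: burst=15, C=50
Average completion = 118/5 = 23.6

23.6


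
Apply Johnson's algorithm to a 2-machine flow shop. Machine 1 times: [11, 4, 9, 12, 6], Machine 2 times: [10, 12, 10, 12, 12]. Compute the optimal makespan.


Apply Johnson's rule:
  Group 1 (a <= b): [(2, 4, 12), (5, 6, 12), (3, 9, 10), (4, 12, 12)]
  Group 2 (a > b): [(1, 11, 10)]
Optimal job order: [2, 5, 3, 4, 1]
Schedule:
  Job 2: M1 done at 4, M2 done at 16
  Job 5: M1 done at 10, M2 done at 28
  Job 3: M1 done at 19, M2 done at 38
  Job 4: M1 done at 31, M2 done at 50
  Job 1: M1 done at 42, M2 done at 60
Makespan = 60

60


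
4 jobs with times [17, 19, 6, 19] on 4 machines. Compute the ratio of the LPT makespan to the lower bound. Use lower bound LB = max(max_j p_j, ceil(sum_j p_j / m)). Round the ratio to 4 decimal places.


LPT order: [19, 19, 17, 6]
Machine loads after assignment: [19, 19, 17, 6]
LPT makespan = 19
Lower bound = max(max_job, ceil(total/4)) = max(19, 16) = 19
Ratio = 19 / 19 = 1.0

1.0


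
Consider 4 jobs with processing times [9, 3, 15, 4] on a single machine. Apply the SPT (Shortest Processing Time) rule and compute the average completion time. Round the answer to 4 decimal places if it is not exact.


Sort jobs by processing time (SPT order): [3, 4, 9, 15]
Compute completion times sequentially:
  Job 1: processing = 3, completes at 3
  Job 2: processing = 4, completes at 7
  Job 3: processing = 9, completes at 16
  Job 4: processing = 15, completes at 31
Sum of completion times = 57
Average completion time = 57/4 = 14.25

14.25


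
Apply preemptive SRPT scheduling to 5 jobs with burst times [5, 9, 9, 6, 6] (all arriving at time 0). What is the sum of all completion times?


Since all jobs arrive at t=0, SRPT equals SPT ordering.
SPT order: [5, 6, 6, 9, 9]
Completion times:
  Job 1: p=5, C=5
  Job 2: p=6, C=11
  Job 3: p=6, C=17
  Job 4: p=9, C=26
  Job 5: p=9, C=35
Total completion time = 5 + 11 + 17 + 26 + 35 = 94

94


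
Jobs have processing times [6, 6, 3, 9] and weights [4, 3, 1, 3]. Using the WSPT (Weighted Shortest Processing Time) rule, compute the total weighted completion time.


Compute p/w ratios and sort ascending (WSPT): [(6, 4), (6, 3), (3, 1), (9, 3)]
Compute weighted completion times:
  Job (p=6,w=4): C=6, w*C=4*6=24
  Job (p=6,w=3): C=12, w*C=3*12=36
  Job (p=3,w=1): C=15, w*C=1*15=15
  Job (p=9,w=3): C=24, w*C=3*24=72
Total weighted completion time = 147

147


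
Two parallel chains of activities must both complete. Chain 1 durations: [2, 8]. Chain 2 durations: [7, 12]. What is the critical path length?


Path A total = 2 + 8 = 10
Path B total = 7 + 12 = 19
Critical path = longest path = max(10, 19) = 19

19


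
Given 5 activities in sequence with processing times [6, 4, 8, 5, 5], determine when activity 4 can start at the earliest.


Activity 4 starts after activities 1 through 3 complete.
Predecessor durations: [6, 4, 8]
ES = 6 + 4 + 8 = 18

18


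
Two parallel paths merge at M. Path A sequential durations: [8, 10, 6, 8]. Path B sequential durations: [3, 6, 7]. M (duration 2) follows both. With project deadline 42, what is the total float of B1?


Forward pass: ES(B1) = sum of predecessors on chain B = 0
EF = ES + duration = 0 + 3 = 3
Backward pass: LF(M) = deadline = 42; LS(M) = 42 - 2 = 40
LF(B1) = LS(M) - sum(successors on chain B) = 40 - 13 = 27
LS = LF - duration = 27 - 3 = 24
Total float = LS - ES = 24 - 0 = 24

24


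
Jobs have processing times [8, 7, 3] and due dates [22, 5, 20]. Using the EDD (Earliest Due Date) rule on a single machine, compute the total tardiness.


Sort by due date (EDD order): [(7, 5), (3, 20), (8, 22)]
Compute completion times and tardiness:
  Job 1: p=7, d=5, C=7, tardiness=max(0,7-5)=2
  Job 2: p=3, d=20, C=10, tardiness=max(0,10-20)=0
  Job 3: p=8, d=22, C=18, tardiness=max(0,18-22)=0
Total tardiness = 2

2


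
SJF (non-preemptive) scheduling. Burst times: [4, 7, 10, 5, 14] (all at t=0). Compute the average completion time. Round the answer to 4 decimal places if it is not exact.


SJF order (ascending): [4, 5, 7, 10, 14]
Completion times:
  Job 1: burst=4, C=4
  Job 2: burst=5, C=9
  Job 3: burst=7, C=16
  Job 4: burst=10, C=26
  Job 5: burst=14, C=40
Average completion = 95/5 = 19.0

19.0


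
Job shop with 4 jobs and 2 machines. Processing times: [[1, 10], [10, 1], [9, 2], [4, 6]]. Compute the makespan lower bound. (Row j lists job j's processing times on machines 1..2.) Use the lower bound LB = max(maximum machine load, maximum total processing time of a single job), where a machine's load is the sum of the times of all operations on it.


Machine loads:
  Machine 1: 1 + 10 + 9 + 4 = 24
  Machine 2: 10 + 1 + 2 + 6 = 19
Max machine load = 24
Job totals:
  Job 1: 11
  Job 2: 11
  Job 3: 11
  Job 4: 10
Max job total = 11
Lower bound = max(24, 11) = 24

24


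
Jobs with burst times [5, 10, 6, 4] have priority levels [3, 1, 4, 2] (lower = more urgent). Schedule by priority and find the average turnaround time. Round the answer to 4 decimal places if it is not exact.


Sort by priority (ascending = highest first):
Order: [(1, 10), (2, 4), (3, 5), (4, 6)]
Completion times:
  Priority 1, burst=10, C=10
  Priority 2, burst=4, C=14
  Priority 3, burst=5, C=19
  Priority 4, burst=6, C=25
Average turnaround = 68/4 = 17.0

17.0


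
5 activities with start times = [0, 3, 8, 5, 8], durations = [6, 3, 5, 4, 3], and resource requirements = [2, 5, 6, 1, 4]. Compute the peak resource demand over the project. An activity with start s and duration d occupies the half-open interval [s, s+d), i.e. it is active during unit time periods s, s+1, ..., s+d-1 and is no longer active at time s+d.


Each activity i is active on [start_i, start_i + duration_i).
Compute total resource usage per time slot:
  t=0: active resources = [2], total = 2
  t=1: active resources = [2], total = 2
  t=2: active resources = [2], total = 2
  t=3: active resources = [2, 5], total = 7
  t=4: active resources = [2, 5], total = 7
  t=5: active resources = [2, 5, 1], total = 8
  t=6: active resources = [1], total = 1
  t=7: active resources = [1], total = 1
  t=8: active resources = [6, 1, 4], total = 11
  t=9: active resources = [6, 4], total = 10
  t=10: active resources = [6, 4], total = 10
  t=11: active resources = [6], total = 6
  t=12: active resources = [6], total = 6
Peak resource demand = 11

11


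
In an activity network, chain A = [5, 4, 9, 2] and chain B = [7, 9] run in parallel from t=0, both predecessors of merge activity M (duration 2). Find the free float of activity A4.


ES(A4) = sum of predecessors on chain A = 18
EF(A4) = ES + duration = 18 + 2 = 20
Successor of A4 is M. ES(M) = max(sum(A), sum(B)) = max(20, 16) = 20
Free float = ES(successor) - EF(current) = 20 - 20 = 0

0
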